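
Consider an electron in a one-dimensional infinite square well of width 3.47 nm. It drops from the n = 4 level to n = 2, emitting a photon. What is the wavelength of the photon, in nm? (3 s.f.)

E_1 = h²/(8m_eL²) = 5.004×10^-21 J, so ΔE = (4² − 2²)E_1 = 6.005×10^-20 J.
λ = hc/ΔE = (6.626×10^-34·2.998×10^8)/6.005×10^-20 = 3.31×10^-6 m = 3.31×10^3 nm.

λ = 3.31×10^3 nm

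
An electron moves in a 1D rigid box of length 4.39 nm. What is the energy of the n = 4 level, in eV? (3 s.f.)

E_4 = 0.312 eV

For an infinite well E_n = n²h²/(8m_eL²), so E_1 = h²/(8m_eL²) = (6.626×10^-34)²/(8·9.109×10^-31·(4.39×10^-9 m)²) = 3.126×10^-21 J.
Then E_4 = 4²·E_1 = 16·3.126×10^-21 J = 5.002×10^-20 J.
Converting, E_4 = 5.002×10^-20 J / (1.602×10^-19 J/eV) = 0.312 eV.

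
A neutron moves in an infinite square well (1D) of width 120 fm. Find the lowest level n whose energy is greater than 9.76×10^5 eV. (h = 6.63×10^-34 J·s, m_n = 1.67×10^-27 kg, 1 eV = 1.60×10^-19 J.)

n = 9

E_1 = h²/(8m_nL²) = 2.285×10^-15 J = 1.428×10^4 eV.
Need n² > 9.76×10^5/1.428×10^4 = 68.35, i.e. n > 8.267.
The smallest integer satisfying this is n = 9.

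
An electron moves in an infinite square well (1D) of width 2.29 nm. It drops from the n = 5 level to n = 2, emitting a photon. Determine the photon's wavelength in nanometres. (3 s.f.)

λ = 823 nm

E_1 = h²/(8m_eL²) = 1.149×10^-20 J, so ΔE = (5² − 2²)E_1 = 2.413×10^-19 J.
λ = hc/ΔE = (6.626×10^-34·2.998×10^8)/2.413×10^-19 = 8.23×10^-7 m = 823 nm.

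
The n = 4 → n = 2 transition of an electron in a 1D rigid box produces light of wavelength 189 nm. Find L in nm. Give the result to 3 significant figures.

The photon carries ΔE = hc/λ = 6.626×10^-34·2.998×10^8/1.89×10^-7 m = 1.051×10^-18 J.
Since ΔE = (4² − 2²)E_1, E_1 = 8.758×10^-20 J, and L = h/√(8m_eE_1) = 8.29×10^-10 m = 0.829 nm.

L = 0.829 nm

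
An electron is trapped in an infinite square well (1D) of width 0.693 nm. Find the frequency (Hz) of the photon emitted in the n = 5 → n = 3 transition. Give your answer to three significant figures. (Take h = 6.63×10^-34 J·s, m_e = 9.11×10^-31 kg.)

E_1 = h²/(8m_eL²) = 1.256×10^-19 J and ΔE = (5² − 3²)E_1 = 2.010×10^-18 J.
f = ΔE/h = 2.010×10^-18/6.63×10^-34 = 3.03×10^15 Hz.

f = 3.03×10^15 Hz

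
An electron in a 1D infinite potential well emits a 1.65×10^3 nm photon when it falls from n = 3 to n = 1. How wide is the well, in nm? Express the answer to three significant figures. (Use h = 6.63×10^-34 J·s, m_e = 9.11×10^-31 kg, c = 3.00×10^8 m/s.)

The photon carries ΔE = hc/λ = 6.63×10^-34·3.00×10^8/1.65×10^-6 m = 1.205×10^-19 J.
Since ΔE = (3² − 1²)E_1, E_1 = 1.506×10^-20 J, and L = h/√(8m_eE_1) = 2.00×10^-9 m = 2.00 nm.

L = 2.00 nm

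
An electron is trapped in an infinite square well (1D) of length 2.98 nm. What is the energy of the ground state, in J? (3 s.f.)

For an infinite well E_n = n²h²/(8m_eL²), so E_1 = h²/(8m_eL²) = (6.626×10^-34)²/(8·9.109×10^-31·(2.98×10^-9 m)²) = 6.784×10^-21 J.

E_1 = 6.78×10^-21 J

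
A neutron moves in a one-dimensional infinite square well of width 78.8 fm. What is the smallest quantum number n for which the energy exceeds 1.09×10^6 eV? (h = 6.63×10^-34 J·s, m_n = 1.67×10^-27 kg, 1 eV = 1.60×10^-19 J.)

E_1 = h²/(8m_nL²) = 5.299×10^-15 J = 3.312×10^4 eV.
Need n² > 1.09×10^6/3.312×10^4 = 32.91, i.e. n > 5.737.
The smallest integer satisfying this is n = 6.

n = 6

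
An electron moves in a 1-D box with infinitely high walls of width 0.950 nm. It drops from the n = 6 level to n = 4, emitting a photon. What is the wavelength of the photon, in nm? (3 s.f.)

E_1 = h²/(8m_eL²) = 6.676×10^-20 J, so ΔE = (6² − 4²)E_1 = 1.335×10^-18 J.
λ = hc/ΔE = (6.626×10^-34·2.998×10^8)/1.335×10^-18 = 1.49×10^-7 m = 149 nm.

λ = 149 nm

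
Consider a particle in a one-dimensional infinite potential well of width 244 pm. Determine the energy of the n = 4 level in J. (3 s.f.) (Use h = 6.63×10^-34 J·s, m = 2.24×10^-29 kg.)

E_4 = 6.59×10^-19 J

For an infinite well E_n = n²h²/(8mL²), so E_1 = h²/(8mL²) = (6.63×10^-34)²/(8·2.24×10^-29·(2.44×10^-10 m)²) = 4.120×10^-20 J.
Then E_4 = 4²·E_1 = 16·4.120×10^-20 J = 6.59×10^-19 J.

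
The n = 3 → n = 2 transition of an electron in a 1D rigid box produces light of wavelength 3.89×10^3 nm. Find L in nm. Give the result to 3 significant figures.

L = 2.43 nm

The photon carries ΔE = hc/λ = 6.626×10^-34·2.998×10^8/3.89×10^-6 m = 5.107×10^-20 J.
Since ΔE = (3² − 2²)E_1, E_1 = 1.021×10^-20 J, and L = h/√(8m_eE_1) = 2.43×10^-9 m = 2.43 nm.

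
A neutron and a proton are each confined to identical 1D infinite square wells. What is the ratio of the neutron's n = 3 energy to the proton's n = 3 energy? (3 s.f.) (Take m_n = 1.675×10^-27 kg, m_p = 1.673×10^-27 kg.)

E_n ∝ 1/m at fixed n and L, so the ratio is m_p/m_n = 1.673×10^-27/1.675×10^-27 = 0.999.

0.999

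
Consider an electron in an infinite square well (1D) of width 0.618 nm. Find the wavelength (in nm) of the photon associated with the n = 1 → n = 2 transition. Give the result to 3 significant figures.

E_1 = h²/(8m_eL²) = 1.577×10^-19 J, so ΔE = (2² − 1²)E_1 = 4.731×10^-19 J.
λ = hc/ΔE = (6.626×10^-34·2.998×10^8)/4.731×10^-19 = 4.20×10^-7 m = 420 nm.

λ = 420 nm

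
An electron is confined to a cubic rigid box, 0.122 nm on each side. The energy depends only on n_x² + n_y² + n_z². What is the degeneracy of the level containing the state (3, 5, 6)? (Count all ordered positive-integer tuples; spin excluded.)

The level has n_x² + n_y² + n_z² = 70. The ordered positive-integer solutions are (3, 5, 6), (3, 6, 5), (5, 3, 6), (5, 6, 3), (6, 3, 5), (6, 5, 3).
That gives 6 states.

degeneracy = 6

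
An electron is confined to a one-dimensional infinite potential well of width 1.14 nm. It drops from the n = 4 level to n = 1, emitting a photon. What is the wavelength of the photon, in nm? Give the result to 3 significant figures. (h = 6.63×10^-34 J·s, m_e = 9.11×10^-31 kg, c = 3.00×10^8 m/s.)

E_1 = h²/(8m_eL²) = 4.641×10^-20 J, so ΔE = (4² − 1²)E_1 = 6.961×10^-19 J.
λ = hc/ΔE = (6.63×10^-34·3.00×10^8)/6.961×10^-19 = 2.86×10^-7 m = 286 nm.

λ = 286 nm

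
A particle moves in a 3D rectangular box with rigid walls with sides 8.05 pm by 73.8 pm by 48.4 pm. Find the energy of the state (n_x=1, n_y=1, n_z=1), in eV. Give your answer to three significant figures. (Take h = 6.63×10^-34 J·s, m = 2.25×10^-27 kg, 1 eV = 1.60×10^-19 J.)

E = 2.45 eV

For a 3D rectangular well E = (h²/8m)·Σ n_i²/L_i² = (6.63×10^-34)²/(8·2.25×10^-27) · [1²/(8.05 pm)² + 1²/(73.8 pm)² + 1²/(48.4 pm)²].
Evaluating gives E = 3.918×10^-19 J = 2.45 eV.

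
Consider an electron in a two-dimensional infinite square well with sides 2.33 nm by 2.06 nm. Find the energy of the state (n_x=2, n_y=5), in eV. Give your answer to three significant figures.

E = 2.49 eV

For a 2D rectangular well E = (h²/8m_e)·Σ n_i²/L_i² = (6.626×10^-34)²/(8·9.109×10^-31) · [2²/(2.33 nm)² + 5²/(2.06 nm)²].
Evaluating gives E = 3.993×10^-19 J = 2.49 eV.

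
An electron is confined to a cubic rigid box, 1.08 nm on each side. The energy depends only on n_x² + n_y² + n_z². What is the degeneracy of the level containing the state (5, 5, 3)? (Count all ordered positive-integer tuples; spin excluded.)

The level has n_x² + n_y² + n_z² = 59. The ordered positive-integer solutions are (1, 3, 7), (1, 7, 3), (3, 1, 7), (3, 5, 5), (3, 7, 1), (5, 3, 5), (5, 5, 3), (7, 1, 3), (7, 3, 1).
That gives 9 states.

degeneracy = 9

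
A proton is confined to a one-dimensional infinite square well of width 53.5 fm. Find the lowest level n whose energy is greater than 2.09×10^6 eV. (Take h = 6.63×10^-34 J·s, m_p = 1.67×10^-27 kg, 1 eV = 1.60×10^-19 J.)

n = 6

E_1 = h²/(8m_pL²) = 1.150×10^-14 J = 7.188×10^4 eV.
Need n² > 2.09×10^6/7.188×10^4 = 29.08, i.e. n > 5.393.
The smallest integer satisfying this is n = 6.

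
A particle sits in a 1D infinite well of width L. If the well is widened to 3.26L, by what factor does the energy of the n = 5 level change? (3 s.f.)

E_n ∝ 1/L², so the energy scales by 1/3.26² = 0.0941.

0.0941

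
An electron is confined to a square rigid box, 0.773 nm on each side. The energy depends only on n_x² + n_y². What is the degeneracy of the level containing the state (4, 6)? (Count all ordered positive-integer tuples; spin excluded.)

The level has n_x² + n_y² = 52. The ordered positive-integer solutions are (4, 6), (6, 4).
That gives 2 states.

degeneracy = 2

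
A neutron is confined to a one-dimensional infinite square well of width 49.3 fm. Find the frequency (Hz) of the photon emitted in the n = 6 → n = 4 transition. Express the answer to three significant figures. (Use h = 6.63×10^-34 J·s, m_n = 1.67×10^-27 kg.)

f = 4.08×10^20 Hz

E_1 = h²/(8m_nL²) = 1.354×10^-14 J and ΔE = (6² − 4²)E_1 = 2.708×10^-13 J.
f = ΔE/h = 2.708×10^-13/6.63×10^-34 = 4.08×10^20 Hz.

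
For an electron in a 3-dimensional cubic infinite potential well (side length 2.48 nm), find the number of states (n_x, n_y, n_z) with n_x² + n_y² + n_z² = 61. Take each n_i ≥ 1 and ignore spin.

degeneracy = 6

The level has n_x² + n_y² + n_z² = 61. The ordered positive-integer solutions are (3, 4, 6), (3, 6, 4), (4, 3, 6), (4, 6, 3), (6, 3, 4), (6, 4, 3).
That gives 6 states.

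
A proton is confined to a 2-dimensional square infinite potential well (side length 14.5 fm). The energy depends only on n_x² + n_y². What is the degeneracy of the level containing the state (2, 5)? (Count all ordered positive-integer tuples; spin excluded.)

degeneracy = 2

The level has n_x² + n_y² = 29. The ordered positive-integer solutions are (2, 5), (5, 2).
That gives 2 states.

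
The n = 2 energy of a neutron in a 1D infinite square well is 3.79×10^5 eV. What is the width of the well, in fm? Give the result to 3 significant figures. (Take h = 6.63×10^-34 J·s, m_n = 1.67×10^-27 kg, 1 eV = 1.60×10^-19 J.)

L = 46.6 fm

From E_n = n²h²/(8m_nL²), L = n·h/√(8m_nE_n).
E_2 = 3.79×10^5 eV = 6.064×10^-14 J, so L = 2·6.63×10^-34/√(8·1.67×10^-27·6.064×10^-14) = 4.66×10^-14 m = 46.6 fm.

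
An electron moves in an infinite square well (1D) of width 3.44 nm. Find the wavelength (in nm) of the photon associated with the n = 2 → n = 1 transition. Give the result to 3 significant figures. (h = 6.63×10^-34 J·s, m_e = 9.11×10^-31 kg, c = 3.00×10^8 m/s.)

λ = 1.30×10^4 nm

E_1 = h²/(8m_eL²) = 5.097×10^-21 J, so ΔE = (2² − 1²)E_1 = 1.529×10^-20 J.
λ = hc/ΔE = (6.63×10^-34·3.00×10^8)/1.529×10^-20 = 1.30×10^-5 m = 1.30×10^4 nm.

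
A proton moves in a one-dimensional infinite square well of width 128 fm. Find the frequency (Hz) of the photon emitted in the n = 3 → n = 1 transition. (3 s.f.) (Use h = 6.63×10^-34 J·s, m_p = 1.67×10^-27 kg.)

f = 2.42×10^19 Hz

E_1 = h²/(8m_pL²) = 2.008×10^-15 J and ΔE = (3² − 1²)E_1 = 1.606×10^-14 J.
f = ΔE/h = 1.606×10^-14/6.63×10^-34 = 2.42×10^19 Hz.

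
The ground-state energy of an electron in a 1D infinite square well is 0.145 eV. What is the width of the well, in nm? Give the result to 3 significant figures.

L = 1.61 nm

From E_n = n²h²/(8m_eL²), L = n·h/√(8m_eE_n).
E_1 = 0.145 eV = 2.323×10^-20 J, so L = 1·6.626×10^-34/√(8·9.109×10^-31·2.323×10^-20) = 1.61×10^-9 m = 1.61 nm.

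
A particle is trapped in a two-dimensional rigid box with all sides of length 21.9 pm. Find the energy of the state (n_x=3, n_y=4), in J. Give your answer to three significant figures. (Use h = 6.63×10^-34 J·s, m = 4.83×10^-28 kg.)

For a 2D rectangular well E = (h²/8m)·Σ n_i²/L_i² = (6.63×10^-34)²/(8·4.83×10^-28) · [3²/(21.9 pm)² + 4²/(21.9 pm)²].
Evaluating gives E = 5.93×10^-18 J.

E = 5.93×10^-18 J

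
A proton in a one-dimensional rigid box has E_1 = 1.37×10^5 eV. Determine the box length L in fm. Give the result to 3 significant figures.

From E_n = n²h²/(8m_pL²), L = n·h/√(8m_pE_n).
E_1 = 1.37×10^5 eV = 2.195×10^-14 J, so L = 1·6.626×10^-34/√(8·1.673×10^-27·2.195×10^-14) = 3.87×10^-14 m = 38.7 fm.

L = 38.7 fm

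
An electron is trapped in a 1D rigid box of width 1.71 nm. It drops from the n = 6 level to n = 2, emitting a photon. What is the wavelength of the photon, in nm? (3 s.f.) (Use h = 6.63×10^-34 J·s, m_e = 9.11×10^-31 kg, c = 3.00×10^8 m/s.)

λ = 301 nm

E_1 = h²/(8m_eL²) = 2.063×10^-20 J, so ΔE = (6² − 2²)E_1 = 6.602×10^-19 J.
λ = hc/ΔE = (6.63×10^-34·3.00×10^8)/6.602×10^-19 = 3.01×10^-7 m = 301 nm.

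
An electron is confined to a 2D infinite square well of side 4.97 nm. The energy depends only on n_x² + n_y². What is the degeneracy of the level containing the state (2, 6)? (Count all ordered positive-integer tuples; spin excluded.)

The level has n_x² + n_y² = 40. The ordered positive-integer solutions are (2, 6), (6, 2).
That gives 2 states.

degeneracy = 2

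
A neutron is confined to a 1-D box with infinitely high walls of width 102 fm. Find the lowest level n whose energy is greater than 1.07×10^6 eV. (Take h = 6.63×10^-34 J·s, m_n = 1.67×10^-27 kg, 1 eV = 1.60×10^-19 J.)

n = 8

E_1 = h²/(8m_nL²) = 3.162×10^-15 J = 1.976×10^4 eV.
Need n² > 1.07×10^6/1.976×10^4 = 54.15, i.e. n > 7.359.
The smallest integer satisfying this is n = 8.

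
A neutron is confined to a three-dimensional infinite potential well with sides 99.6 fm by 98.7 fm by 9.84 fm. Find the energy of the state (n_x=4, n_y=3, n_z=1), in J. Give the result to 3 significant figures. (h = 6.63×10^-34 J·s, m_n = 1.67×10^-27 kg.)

E = 4.23×10^-13 J

For a 3D rectangular well E = (h²/8m_n)·Σ n_i²/L_i² = (6.63×10^-34)²/(8·1.67×10^-27) · [4²/(99.6 fm)² + 3²/(98.7 fm)² + 1²/(9.84 fm)²].
Evaluating gives E = 4.23×10^-13 J.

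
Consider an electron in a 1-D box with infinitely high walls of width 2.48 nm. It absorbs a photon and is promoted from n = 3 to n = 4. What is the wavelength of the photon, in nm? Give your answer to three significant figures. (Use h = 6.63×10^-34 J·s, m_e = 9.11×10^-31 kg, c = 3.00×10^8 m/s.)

λ = 2.90×10^3 nm

E_1 = h²/(8m_eL²) = 9.807×10^-21 J, so ΔE = (4² − 3²)E_1 = 6.865×10^-20 J.
λ = hc/ΔE = (6.63×10^-34·3.00×10^8)/6.865×10^-20 = 2.90×10^-6 m = 2.90×10^3 nm.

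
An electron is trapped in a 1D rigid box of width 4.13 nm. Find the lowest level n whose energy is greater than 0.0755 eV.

E_1 = h²/(8m_eL²) = 3.532×10^-21 J = 0.02205 eV.
Need n² > 0.0755/0.02205 = 3.424, i.e. n > 1.850.
The smallest integer satisfying this is n = 2.

n = 2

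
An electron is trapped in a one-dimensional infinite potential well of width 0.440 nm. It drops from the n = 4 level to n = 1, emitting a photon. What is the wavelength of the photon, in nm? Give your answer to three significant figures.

λ = 42.6 nm

E_1 = h²/(8m_eL²) = 3.112×10^-19 J, so ΔE = (4² − 1²)E_1 = 4.668×10^-18 J.
λ = hc/ΔE = (6.626×10^-34·2.998×10^8)/4.668×10^-18 = 4.26×10^-8 m = 42.6 nm.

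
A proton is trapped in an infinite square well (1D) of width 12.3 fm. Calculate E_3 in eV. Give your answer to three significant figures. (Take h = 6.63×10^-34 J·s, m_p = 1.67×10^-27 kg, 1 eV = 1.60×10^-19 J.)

E_3 = 1.22×10^7 eV

For an infinite well E_n = n²h²/(8m_pL²), so E_1 = h²/(8m_pL²) = (6.63×10^-34)²/(8·1.67×10^-27·(1.23×10^-14 m)²) = 2.175×10^-13 J.
Then E_3 = 3²·E_1 = 9·2.175×10^-13 J = 1.958×10^-12 J.
Converting, E_3 = 1.958×10^-12 J / (1.60×10^-19 J/eV) = 1.22×10^7 eV.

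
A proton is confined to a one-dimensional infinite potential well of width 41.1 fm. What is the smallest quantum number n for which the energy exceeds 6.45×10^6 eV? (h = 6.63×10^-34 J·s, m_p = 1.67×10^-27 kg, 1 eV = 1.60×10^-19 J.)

E_1 = h²/(8m_pL²) = 1.948×10^-14 J = 1.218×10^5 eV.
Need n² > 6.45×10^6/1.218×10^5 = 52.96, i.e. n > 7.277.
The smallest integer satisfying this is n = 8.

n = 8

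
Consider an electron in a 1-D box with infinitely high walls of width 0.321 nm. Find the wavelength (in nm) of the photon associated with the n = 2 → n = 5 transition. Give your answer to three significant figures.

λ = 16.2 nm

E_1 = h²/(8m_eL²) = 5.847×10^-19 J, so ΔE = (5² − 2²)E_1 = 1.228×10^-17 J.
λ = hc/ΔE = (6.626×10^-34·2.998×10^8)/1.228×10^-17 = 1.62×10^-8 m = 16.2 nm.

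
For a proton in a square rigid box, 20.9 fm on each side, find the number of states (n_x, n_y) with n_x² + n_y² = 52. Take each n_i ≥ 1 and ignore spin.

The level has n_x² + n_y² = 52. The ordered positive-integer solutions are (4, 6), (6, 4).
That gives 2 states.

degeneracy = 2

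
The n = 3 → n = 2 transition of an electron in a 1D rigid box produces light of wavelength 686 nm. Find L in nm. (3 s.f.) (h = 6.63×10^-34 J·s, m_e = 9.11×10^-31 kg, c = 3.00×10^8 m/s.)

L = 1.02 nm

The photon carries ΔE = hc/λ = 6.63×10^-34·3.00×10^8/6.86×10^-7 m = 2.899×10^-19 J.
Since ΔE = (3² − 2²)E_1, E_1 = 5.798×10^-20 J, and L = h/√(8m_eE_1) = 1.02×10^-9 m = 1.02 nm.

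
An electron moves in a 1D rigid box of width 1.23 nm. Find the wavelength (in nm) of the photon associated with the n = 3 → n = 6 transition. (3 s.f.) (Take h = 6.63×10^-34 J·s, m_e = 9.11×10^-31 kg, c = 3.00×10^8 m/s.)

λ = 185 nm

E_1 = h²/(8m_eL²) = 3.987×10^-20 J, so ΔE = (6² − 3²)E_1 = 1.076×10^-18 J.
λ = hc/ΔE = (6.63×10^-34·3.00×10^8)/1.076×10^-18 = 1.85×10^-7 m = 185 nm.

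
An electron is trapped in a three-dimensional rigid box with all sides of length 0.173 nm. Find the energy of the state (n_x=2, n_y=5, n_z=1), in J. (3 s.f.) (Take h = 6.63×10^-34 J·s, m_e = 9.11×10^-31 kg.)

E = 6.05×10^-17 J

For a 3D rectangular well E = (h²/8m_e)·Σ n_i²/L_i² = (6.63×10^-34)²/(8·9.11×10^-31) · [2²/(0.173 nm)² + 5²/(0.173 nm)² + 1²/(0.173 nm)²].
Evaluating gives E = 6.05×10^-17 J.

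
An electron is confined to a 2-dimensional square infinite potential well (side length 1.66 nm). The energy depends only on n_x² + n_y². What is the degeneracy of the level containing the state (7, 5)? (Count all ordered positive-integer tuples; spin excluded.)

degeneracy = 2

The level has n_x² + n_y² = 74. The ordered positive-integer solutions are (5, 7), (7, 5).
That gives 2 states.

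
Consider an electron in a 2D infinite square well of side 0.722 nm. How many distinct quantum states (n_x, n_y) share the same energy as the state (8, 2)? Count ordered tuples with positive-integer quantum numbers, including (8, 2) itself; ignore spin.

The level has n_x² + n_y² = 68. The ordered positive-integer solutions are (2, 8), (8, 2).
That gives 2 states.

degeneracy = 2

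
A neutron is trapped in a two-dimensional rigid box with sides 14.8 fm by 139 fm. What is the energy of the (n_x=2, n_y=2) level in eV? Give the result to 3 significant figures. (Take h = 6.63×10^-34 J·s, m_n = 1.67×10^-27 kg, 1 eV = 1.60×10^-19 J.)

For a 2D rectangular well E = (h²/8m_n)·Σ n_i²/L_i² = (6.63×10^-34)²/(8·1.67×10^-27) · [2²/(14.8 fm)² + 2²/(139 fm)²].
Evaluating gives E = 6.076×10^-13 J = 3.80×10^6 eV.

E = 3.80×10^6 eV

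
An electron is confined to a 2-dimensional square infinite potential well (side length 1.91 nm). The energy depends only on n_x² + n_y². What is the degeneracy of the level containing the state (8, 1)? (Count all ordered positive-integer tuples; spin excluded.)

The level has n_x² + n_y² = 65. The ordered positive-integer solutions are (1, 8), (4, 7), (7, 4), (8, 1).
That gives 4 states.

degeneracy = 4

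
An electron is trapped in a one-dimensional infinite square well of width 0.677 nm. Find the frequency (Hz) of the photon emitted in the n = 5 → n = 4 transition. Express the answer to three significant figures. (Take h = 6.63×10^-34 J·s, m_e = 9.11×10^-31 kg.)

E_1 = h²/(8m_eL²) = 1.316×10^-19 J and ΔE = (5² − 4²)E_1 = 1.184×10^-18 J.
f = ΔE/h = 1.184×10^-18/6.63×10^-34 = 1.79×10^15 Hz.

f = 1.79×10^15 Hz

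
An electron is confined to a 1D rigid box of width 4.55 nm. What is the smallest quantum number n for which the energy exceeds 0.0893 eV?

E_1 = h²/(8m_eL²) = 2.910×10^-21 J = 0.01816 eV.
Need n² > 0.0893/0.01816 = 4.917, i.e. n > 2.217.
The smallest integer satisfying this is n = 3.

n = 3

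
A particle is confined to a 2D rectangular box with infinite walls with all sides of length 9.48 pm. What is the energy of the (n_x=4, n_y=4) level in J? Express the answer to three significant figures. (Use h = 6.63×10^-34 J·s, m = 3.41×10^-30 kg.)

For a 2D rectangular well E = (h²/8m)·Σ n_i²/L_i² = (6.63×10^-34)²/(8·3.41×10^-30) · [4²/(9.48 pm)² + 4²/(9.48 pm)²].
Evaluating gives E = 5.74×10^-15 J.

E = 5.74×10^-15 J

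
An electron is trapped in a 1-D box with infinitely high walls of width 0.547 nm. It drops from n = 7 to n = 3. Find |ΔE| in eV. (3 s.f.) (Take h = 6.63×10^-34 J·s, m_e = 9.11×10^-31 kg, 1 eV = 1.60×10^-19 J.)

E_1 = h²/(8m_eL²) = 2.016×10^-19 J.
|ΔE| = |7² − 3²|·E_1 = 40·2.016×10^-19 J = 8.064×10^-18 J = 50.4 eV.

|ΔE| = 50.4 eV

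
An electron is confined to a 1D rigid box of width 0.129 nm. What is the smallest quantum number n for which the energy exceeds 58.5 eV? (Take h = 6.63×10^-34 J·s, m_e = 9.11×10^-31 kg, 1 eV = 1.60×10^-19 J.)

n = 2

E_1 = h²/(8m_eL²) = 3.624×10^-18 J = 22.65 eV.
Need n² > 58.5/22.65 = 2.583, i.e. n > 1.607.
The smallest integer satisfying this is n = 2.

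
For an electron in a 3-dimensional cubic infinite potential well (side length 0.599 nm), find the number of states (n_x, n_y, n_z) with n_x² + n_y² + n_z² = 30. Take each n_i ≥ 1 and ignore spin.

degeneracy = 6

The level has n_x² + n_y² + n_z² = 30. The ordered positive-integer solutions are (1, 2, 5), (1, 5, 2), (2, 1, 5), (2, 5, 1), (5, 1, 2), (5, 2, 1).
That gives 6 states.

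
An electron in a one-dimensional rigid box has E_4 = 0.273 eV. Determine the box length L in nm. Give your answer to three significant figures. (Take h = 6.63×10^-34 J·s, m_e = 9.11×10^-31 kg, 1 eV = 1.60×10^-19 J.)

From E_n = n²h²/(8m_eL²), L = n·h/√(8m_eE_n).
E_4 = 0.273 eV = 4.368×10^-20 J, so L = 4·6.63×10^-34/√(8·9.11×10^-31·4.368×10^-20) = 4.70×10^-9 m = 4.70 nm.

L = 4.70 nm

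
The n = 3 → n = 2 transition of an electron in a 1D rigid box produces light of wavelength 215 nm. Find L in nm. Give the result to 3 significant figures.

L = 0.571 nm

The photon carries ΔE = hc/λ = 6.626×10^-34·2.998×10^8/2.15×10^-7 m = 9.239×10^-19 J.
Since ΔE = (3² − 2²)E_1, E_1 = 1.848×10^-19 J, and L = h/√(8m_eE_1) = 5.71×10^-10 m = 0.571 nm.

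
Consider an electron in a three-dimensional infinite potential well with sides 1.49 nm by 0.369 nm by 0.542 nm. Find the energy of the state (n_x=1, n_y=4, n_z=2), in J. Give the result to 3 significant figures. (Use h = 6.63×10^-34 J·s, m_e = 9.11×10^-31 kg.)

E = 7.94×10^-18 J

For a 3D rectangular well E = (h²/8m_e)·Σ n_i²/L_i² = (6.63×10^-34)²/(8·9.11×10^-31) · [1²/(1.49 nm)² + 4²/(0.369 nm)² + 2²/(0.542 nm)²].
Evaluating gives E = 7.94×10^-18 J.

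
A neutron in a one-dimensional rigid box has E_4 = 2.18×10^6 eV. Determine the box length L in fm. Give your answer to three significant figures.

From E_n = n²h²/(8m_nL²), L = n·h/√(8m_nE_n).
E_4 = 2.18×10^6 eV = 3.492×10^-13 J, so L = 4·6.626×10^-34/√(8·1.675×10^-27·3.492×10^-13) = 3.87×10^-14 m = 38.7 fm.

L = 38.7 fm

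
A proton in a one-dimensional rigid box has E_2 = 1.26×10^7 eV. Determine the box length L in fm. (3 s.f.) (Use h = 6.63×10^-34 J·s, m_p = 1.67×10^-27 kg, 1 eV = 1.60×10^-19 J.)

L = 8.08 fm

From E_n = n²h²/(8m_pL²), L = n·h/√(8m_pE_n).
E_2 = 1.26×10^7 eV = 2.016×10^-12 J, so L = 2·6.63×10^-34/√(8·1.67×10^-27·2.016×10^-12) = 8.08×10^-15 m = 8.08 fm.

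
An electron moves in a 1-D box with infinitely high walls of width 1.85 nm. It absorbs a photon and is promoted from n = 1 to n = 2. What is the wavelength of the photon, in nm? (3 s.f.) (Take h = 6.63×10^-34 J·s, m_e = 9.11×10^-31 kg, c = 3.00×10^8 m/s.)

λ = 3.76×10^3 nm

E_1 = h²/(8m_eL²) = 1.762×10^-20 J, so ΔE = (2² − 1²)E_1 = 5.286×10^-20 J.
λ = hc/ΔE = (6.63×10^-34·3.00×10^8)/5.286×10^-20 = 3.76×10^-6 m = 3.76×10^3 nm.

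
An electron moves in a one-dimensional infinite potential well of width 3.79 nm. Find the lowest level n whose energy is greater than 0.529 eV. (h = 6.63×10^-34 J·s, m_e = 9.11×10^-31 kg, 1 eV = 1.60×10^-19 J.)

E_1 = h²/(8m_eL²) = 4.199×10^-21 J = 0.02624 eV.
Need n² > 0.529/0.02624 = 20.16, i.e. n > 4.490.
The smallest integer satisfying this is n = 5.

n = 5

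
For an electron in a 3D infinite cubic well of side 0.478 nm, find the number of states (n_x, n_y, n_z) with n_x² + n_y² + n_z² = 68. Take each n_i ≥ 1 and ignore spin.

The level has n_x² + n_y² + n_z² = 68. The ordered positive-integer solutions are (4, 4, 6), (4, 6, 4), (6, 4, 4).
That gives 3 states.

degeneracy = 3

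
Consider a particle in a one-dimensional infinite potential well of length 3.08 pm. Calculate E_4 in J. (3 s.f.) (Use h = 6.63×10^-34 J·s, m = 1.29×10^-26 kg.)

For an infinite well E_n = n²h²/(8mL²), so E_1 = h²/(8mL²) = (6.63×10^-34)²/(8·1.29×10^-26·(3.08×10^-12 m)²) = 4.490×10^-19 J.
Then E_4 = 4²·E_1 = 16·4.490×10^-19 J = 7.18×10^-18 J.

E_4 = 7.18×10^-18 J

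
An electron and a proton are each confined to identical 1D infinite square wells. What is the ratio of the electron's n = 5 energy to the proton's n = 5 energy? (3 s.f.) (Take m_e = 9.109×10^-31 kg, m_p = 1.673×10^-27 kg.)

E_n ∝ 1/m at fixed n and L, so the ratio is m_p/m_e = 1.673×10^-27/9.109×10^-31 = 1.84×10^3.

1.84×10^3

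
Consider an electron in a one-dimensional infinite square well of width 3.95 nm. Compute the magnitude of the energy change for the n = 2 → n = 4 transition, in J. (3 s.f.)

|ΔE| = 4.63×10^-20 J

E_1 = h²/(8m_eL²) = 3.861×10^-21 J.
|ΔE| = |2² − 4²|·E_1 = 12·3.861×10^-21 J = 4.63×10^-20 J.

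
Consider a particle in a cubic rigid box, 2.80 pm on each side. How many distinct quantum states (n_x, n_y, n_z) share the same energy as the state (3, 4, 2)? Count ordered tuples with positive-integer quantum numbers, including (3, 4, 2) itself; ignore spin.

degeneracy = 6

The level has n_x² + n_y² + n_z² = 29. The ordered positive-integer solutions are (2, 3, 4), (2, 4, 3), (3, 2, 4), (3, 4, 2), (4, 2, 3), (4, 3, 2).
That gives 6 states.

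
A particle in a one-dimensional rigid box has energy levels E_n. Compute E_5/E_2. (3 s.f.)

6.25

E_n ∝ n², so E_5/E_2 = 5²/2² = 25/4 = 6.25.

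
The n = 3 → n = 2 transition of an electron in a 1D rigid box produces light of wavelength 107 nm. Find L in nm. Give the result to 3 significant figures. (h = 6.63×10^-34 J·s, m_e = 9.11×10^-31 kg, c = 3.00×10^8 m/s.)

L = 0.403 nm

The photon carries ΔE = hc/λ = 6.63×10^-34·3.00×10^8/1.07×10^-7 m = 1.859×10^-18 J.
Since ΔE = (3² − 2²)E_1, E_1 = 3.718×10^-19 J, and L = h/√(8m_eE_1) = 4.03×10^-10 m = 0.403 nm.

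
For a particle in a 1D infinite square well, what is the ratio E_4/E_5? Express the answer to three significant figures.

0.640

E_n ∝ n², so E_4/E_5 = 4²/5² = 16/25 = 0.640.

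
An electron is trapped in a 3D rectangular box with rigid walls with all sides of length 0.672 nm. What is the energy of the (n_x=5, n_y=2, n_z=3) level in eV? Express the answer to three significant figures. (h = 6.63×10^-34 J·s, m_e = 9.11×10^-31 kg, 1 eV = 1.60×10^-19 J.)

E = 31.7 eV

For a 3D rectangular well E = (h²/8m_e)·Σ n_i²/L_i² = (6.63×10^-34)²/(8·9.11×10^-31) · [5²/(0.672 nm)² + 2²/(0.672 nm)² + 3²/(0.672 nm)²].
Evaluating gives E = 5.075×10^-18 J = 31.7 eV.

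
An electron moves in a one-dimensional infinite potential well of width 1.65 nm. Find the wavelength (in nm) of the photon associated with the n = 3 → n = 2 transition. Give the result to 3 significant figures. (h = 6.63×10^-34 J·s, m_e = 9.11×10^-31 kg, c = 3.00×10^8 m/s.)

E_1 = h²/(8m_eL²) = 2.215×10^-20 J, so ΔE = (3² − 2²)E_1 = 1.108×10^-19 J.
λ = hc/ΔE = (6.63×10^-34·3.00×10^8)/1.108×10^-19 = 1.80×10^-6 m = 1.80×10^3 nm.

λ = 1.80×10^3 nm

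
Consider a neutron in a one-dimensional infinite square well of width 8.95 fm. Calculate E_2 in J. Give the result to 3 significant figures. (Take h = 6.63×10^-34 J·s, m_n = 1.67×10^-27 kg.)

For an infinite well E_n = n²h²/(8m_nL²), so E_1 = h²/(8m_nL²) = (6.63×10^-34)²/(8·1.67×10^-27·(8.95×10^-15 m)²) = 4.107×10^-13 J.
Then E_2 = 2²·E_1 = 4·4.107×10^-13 J = 1.64×10^-12 J.

E_2 = 1.64×10^-12 J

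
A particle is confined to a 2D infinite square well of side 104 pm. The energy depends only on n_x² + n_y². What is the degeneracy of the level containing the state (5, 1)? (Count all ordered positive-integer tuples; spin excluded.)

degeneracy = 2

The level has n_x² + n_y² = 26. The ordered positive-integer solutions are (1, 5), (5, 1).
That gives 2 states.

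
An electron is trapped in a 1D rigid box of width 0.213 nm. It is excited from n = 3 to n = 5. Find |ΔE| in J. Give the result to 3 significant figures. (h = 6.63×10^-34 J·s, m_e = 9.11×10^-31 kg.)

E_1 = h²/(8m_eL²) = 1.329×10^-18 J.
|ΔE| = |3² − 5²|·E_1 = 16·1.329×10^-18 J = 2.13×10^-17 J.

|ΔE| = 2.13×10^-17 J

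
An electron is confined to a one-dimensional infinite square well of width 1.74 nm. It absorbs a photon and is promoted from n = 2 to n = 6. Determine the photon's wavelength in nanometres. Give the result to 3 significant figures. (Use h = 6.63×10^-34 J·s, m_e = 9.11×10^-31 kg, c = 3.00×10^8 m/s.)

λ = 312 nm

E_1 = h²/(8m_eL²) = 1.992×10^-20 J, so ΔE = (6² − 2²)E_1 = 6.374×10^-19 J.
λ = hc/ΔE = (6.63×10^-34·3.00×10^8)/6.374×10^-19 = 3.12×10^-7 m = 312 nm.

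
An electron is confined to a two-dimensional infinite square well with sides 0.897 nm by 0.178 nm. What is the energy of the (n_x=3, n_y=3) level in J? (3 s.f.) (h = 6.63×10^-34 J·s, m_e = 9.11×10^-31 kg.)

E = 1.78×10^-17 J

For a 2D rectangular well E = (h²/8m_e)·Σ n_i²/L_i² = (6.63×10^-34)²/(8·9.11×10^-31) · [3²/(0.897 nm)² + 3²/(0.178 nm)²].
Evaluating gives E = 1.78×10^-17 J.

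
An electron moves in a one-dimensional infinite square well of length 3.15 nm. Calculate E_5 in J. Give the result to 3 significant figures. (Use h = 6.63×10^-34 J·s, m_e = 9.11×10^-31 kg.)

For an infinite well E_n = n²h²/(8m_eL²), so E_1 = h²/(8m_eL²) = (6.63×10^-34)²/(8·9.11×10^-31·(3.15×10^-9 m)²) = 6.079×10^-21 J.
Then E_5 = 5²·E_1 = 25·6.079×10^-21 J = 1.52×10^-19 J.

E_5 = 1.52×10^-19 J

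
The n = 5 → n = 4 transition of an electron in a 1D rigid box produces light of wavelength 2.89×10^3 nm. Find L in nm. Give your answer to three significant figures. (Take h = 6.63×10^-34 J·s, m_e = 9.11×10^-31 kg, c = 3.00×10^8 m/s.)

L = 2.81 nm

The photon carries ΔE = hc/λ = 6.63×10^-34·3.00×10^8/2.89×10^-6 m = 6.882×10^-20 J.
Since ΔE = (5² − 4²)E_1, E_1 = 7.647×10^-21 J, and L = h/√(8m_eE_1) = 2.81×10^-9 m = 2.81 nm.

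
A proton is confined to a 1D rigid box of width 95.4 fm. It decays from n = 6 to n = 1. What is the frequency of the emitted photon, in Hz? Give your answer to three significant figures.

E_1 = h²/(8m_pL²) = 3.604×10^-15 J and ΔE = (6² − 1²)E_1 = 1.261×10^-13 J.
f = ΔE/h = 1.261×10^-13/6.626×10^-34 = 1.90×10^20 Hz.

f = 1.90×10^20 Hz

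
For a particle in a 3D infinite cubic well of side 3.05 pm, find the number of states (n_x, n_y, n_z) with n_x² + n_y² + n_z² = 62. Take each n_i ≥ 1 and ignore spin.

The level has n_x² + n_y² + n_z² = 62. The ordered positive-integer solutions are (1, 5, 6), (1, 6, 5), (2, 3, 7), (2, 7, 3), (3, 2, 7), (3, 7, 2), (5, 1, 6), (5, 6, 1), (6, 1, 5), (6, 5, 1), (7, 2, 3), (7, 3, 2).
That gives 12 states.

degeneracy = 12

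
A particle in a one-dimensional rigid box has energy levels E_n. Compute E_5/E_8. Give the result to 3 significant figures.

E_n ∝ n², so E_5/E_8 = 5²/8² = 25/64 = 0.391.

0.391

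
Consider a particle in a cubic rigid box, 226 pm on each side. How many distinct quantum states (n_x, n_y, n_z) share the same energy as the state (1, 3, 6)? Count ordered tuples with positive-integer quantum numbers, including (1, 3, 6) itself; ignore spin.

The level has n_x² + n_y² + n_z² = 46. The ordered positive-integer solutions are (1, 3, 6), (1, 6, 3), (3, 1, 6), (3, 6, 1), (6, 1, 3), (6, 3, 1).
That gives 6 states.

degeneracy = 6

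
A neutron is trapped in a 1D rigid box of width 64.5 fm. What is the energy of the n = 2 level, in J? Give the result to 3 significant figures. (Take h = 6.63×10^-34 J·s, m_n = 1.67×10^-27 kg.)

E_2 = 3.16×10^-14 J

For an infinite well E_n = n²h²/(8m_nL²), so E_1 = h²/(8m_nL²) = (6.63×10^-34)²/(8·1.67×10^-27·(6.45×10^-14 m)²) = 7.909×10^-15 J.
Then E_2 = 2²·E_1 = 4·7.909×10^-15 J = 3.16×10^-14 J.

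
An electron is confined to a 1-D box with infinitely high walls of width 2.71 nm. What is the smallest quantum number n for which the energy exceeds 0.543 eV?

E_1 = h²/(8m_eL²) = 8.204×10^-21 J = 0.05121 eV.
Need n² > 0.543/0.05121 = 10.60, i.e. n > 3.256.
The smallest integer satisfying this is n = 4.

n = 4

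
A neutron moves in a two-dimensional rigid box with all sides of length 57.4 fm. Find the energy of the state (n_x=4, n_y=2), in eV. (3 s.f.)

E = 1.24×10^6 eV

For a 2D rectangular well E = (h²/8m_n)·Σ n_i²/L_i² = (6.626×10^-34)²/(8·1.675×10^-27) · [4²/(57.4 fm)² + 2²/(57.4 fm)²].
Evaluating gives E = 1.989×10^-13 J = 1.24×10^6 eV.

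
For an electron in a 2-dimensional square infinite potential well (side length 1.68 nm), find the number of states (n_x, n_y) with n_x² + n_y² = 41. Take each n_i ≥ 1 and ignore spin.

degeneracy = 2

The level has n_x² + n_y² = 41. The ordered positive-integer solutions are (4, 5), (5, 4).
That gives 2 states.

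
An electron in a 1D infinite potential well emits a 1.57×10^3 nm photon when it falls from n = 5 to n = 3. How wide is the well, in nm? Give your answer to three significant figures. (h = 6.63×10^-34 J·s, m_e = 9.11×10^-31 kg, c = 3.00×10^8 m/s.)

The photon carries ΔE = hc/λ = 6.63×10^-34·3.00×10^8/1.57×10^-6 m = 1.267×10^-19 J.
Since ΔE = (5² − 3²)E_1, E_1 = 7.919×10^-21 J, and L = h/√(8m_eE_1) = 2.76×10^-9 m = 2.76 nm.

L = 2.76 nm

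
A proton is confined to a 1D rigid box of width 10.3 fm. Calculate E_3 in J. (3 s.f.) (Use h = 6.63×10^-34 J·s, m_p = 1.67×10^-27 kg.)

For an infinite well E_n = n²h²/(8m_pL²), so E_1 = h²/(8m_pL²) = (6.63×10^-34)²/(8·1.67×10^-27·(1.03×10^-14 m)²) = 3.101×10^-13 J.
Then E_3 = 3²·E_1 = 9·3.101×10^-13 J = 2.79×10^-12 J.

E_3 = 2.79×10^-12 J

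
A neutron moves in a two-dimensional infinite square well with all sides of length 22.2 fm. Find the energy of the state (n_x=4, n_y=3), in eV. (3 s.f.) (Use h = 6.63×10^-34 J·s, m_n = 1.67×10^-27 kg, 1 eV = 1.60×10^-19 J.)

For a 2D rectangular well E = (h²/8m_n)·Σ n_i²/L_i² = (6.63×10^-34)²/(8·1.67×10^-27) · [4²/(22.2 fm)² + 3²/(22.2 fm)²].
Evaluating gives E = 1.669×10^-12 J = 1.04×10^7 eV.

E = 1.04×10^7 eV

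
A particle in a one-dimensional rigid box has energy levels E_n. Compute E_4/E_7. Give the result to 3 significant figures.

0.327

E_n ∝ n², so E_4/E_7 = 4²/7² = 16/49 = 0.327.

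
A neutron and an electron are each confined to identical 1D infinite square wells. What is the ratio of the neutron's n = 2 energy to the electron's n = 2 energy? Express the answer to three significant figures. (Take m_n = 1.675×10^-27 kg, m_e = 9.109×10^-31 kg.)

E_n ∝ 1/m at fixed n and L, so the ratio is m_e/m_n = 9.109×10^-31/1.675×10^-27 = 5.44×10^-4.

5.44×10^-4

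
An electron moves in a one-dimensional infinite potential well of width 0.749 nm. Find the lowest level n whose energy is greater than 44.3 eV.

E_1 = h²/(8m_eL²) = 1.074×10^-19 J = 0.6704 eV.
Need n² > 44.3/0.6704 = 66.08, i.e. n > 8.129.
The smallest integer satisfying this is n = 9.

n = 9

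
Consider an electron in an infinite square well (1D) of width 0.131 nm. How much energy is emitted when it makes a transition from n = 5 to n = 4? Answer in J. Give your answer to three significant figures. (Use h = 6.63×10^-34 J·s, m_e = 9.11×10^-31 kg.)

|ΔE| = 3.16×10^-17 J

E_1 = h²/(8m_eL²) = 3.515×10^-18 J.
|ΔE| = |5² − 4²|·E_1 = 9·3.515×10^-18 J = 3.16×10^-17 J.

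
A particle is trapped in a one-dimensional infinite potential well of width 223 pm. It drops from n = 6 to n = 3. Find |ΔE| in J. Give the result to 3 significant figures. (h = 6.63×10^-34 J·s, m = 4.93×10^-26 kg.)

E_1 = h²/(8mL²) = 2.241×10^-23 J.
|ΔE| = |6² − 3²|·E_1 = 27·2.241×10^-23 J = 6.05×10^-22 J.

|ΔE| = 6.05×10^-22 J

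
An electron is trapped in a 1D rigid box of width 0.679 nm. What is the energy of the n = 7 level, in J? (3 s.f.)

For an infinite well E_n = n²h²/(8m_eL²), so E_1 = h²/(8m_eL²) = (6.626×10^-34)²/(8·9.109×10^-31·(6.79×10^-10 m)²) = 1.307×10^-19 J.
Then E_7 = 7²·E_1 = 49·1.307×10^-19 J = 6.40×10^-18 J.

E_7 = 6.40×10^-18 J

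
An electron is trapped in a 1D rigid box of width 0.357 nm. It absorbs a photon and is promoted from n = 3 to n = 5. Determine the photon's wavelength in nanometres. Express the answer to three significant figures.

λ = 26.3 nm

E_1 = h²/(8m_eL²) = 4.727×10^-19 J, so ΔE = (5² − 3²)E_1 = 7.563×10^-18 J.
λ = hc/ΔE = (6.626×10^-34·2.998×10^8)/7.563×10^-18 = 2.63×10^-8 m = 26.3 nm.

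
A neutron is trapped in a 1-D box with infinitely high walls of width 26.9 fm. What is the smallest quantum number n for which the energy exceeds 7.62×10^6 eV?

n = 6

E_1 = h²/(8m_nL²) = 4.528×10^-14 J = 2.826×10^5 eV.
Need n² > 7.62×10^6/2.826×10^5 = 26.96, i.e. n > 5.192.
The smallest integer satisfying this is n = 6.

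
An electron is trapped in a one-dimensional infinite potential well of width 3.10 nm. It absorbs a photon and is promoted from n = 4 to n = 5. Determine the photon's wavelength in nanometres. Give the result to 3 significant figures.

λ = 3.52×10^3 nm

E_1 = h²/(8m_eL²) = 6.269×10^-21 J, so ΔE = (5² − 4²)E_1 = 5.642×10^-20 J.
λ = hc/ΔE = (6.626×10^-34·2.998×10^8)/5.642×10^-20 = 3.52×10^-6 m = 3.52×10^3 nm.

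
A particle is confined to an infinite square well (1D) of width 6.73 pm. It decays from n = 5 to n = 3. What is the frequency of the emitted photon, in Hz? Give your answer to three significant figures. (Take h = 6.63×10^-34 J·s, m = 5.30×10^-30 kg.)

f = 5.52×10^18 Hz

E_1 = h²/(8mL²) = 2.289×10^-16 J and ΔE = (5² − 3²)E_1 = 3.662×10^-15 J.
f = ΔE/h = 3.662×10^-15/6.63×10^-34 = 5.52×10^18 Hz.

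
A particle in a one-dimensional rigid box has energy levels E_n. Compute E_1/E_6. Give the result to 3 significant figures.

E_n ∝ n², so E_1/E_6 = 1²/6² = 1/36 = 0.0278.

0.0278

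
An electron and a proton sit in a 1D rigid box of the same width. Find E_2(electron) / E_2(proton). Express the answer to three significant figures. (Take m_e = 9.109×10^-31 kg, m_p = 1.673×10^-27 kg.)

1.84×10^3

E_n ∝ 1/m at fixed n and L, so the ratio is m_p/m_e = 1.673×10^-27/9.109×10^-31 = 1.84×10^3.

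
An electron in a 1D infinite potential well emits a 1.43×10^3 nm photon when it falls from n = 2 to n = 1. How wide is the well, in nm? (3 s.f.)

The photon carries ΔE = hc/λ = 6.626×10^-34·2.998×10^8/1.43×10^-6 m = 1.389×10^-19 J.
Since ΔE = (2² − 1²)E_1, E_1 = 4.630×10^-20 J, and L = h/√(8m_eE_1) = 1.14×10^-9 m = 1.14 nm.

L = 1.14 nm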